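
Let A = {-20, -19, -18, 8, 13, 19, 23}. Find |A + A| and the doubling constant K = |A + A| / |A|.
K = |A + A| / |A| = 27/7

Enumerate A + A = {a + b : a, b ∈ A}. With |A| = 7, there are |A|^2 = 49 ordered sum pairs; collecting distinct values, A + A = {-40, -39, -38, -37, -36, -12, -11, -10, -7, -6, -5, -1, 0, 1, 3, 4, 5, 16, 21, 26, 27, 31, 32, 36, 38, 42, 46}, so |A + A| = 27. Thus K = 27/7. For comparison, the minimum possible |A + A| over all 7-element sets is 2·7 − 1 = 13 (so min K = 13/7), attained only by arithmetic progressions.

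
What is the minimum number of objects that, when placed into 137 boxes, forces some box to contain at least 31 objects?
n = (31 − 1)·137 + 1 = 4111

By the generalised pigeonhole principle, to guarantee some box contains ≥ r objects we need more than (r − 1) · k objects total. Threshold: n = (r − 1) · k + 1. With r = 31 and k = 137: n = 30 · 137 + 1 = 4110 + 1 = 4111. For n = 4110 = 30 · 137, we can put exactly 30 objects in every box, avoiding 31 in any single one — so 4111 is tight.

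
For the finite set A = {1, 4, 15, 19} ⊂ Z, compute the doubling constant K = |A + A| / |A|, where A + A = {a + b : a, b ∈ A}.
K = |A + A| / |A| = 10/4 = 5/2

Enumerate A + A = {a + b : a, b ∈ A}. With |A| = 4, there are |A|^2 = 16 ordered sum pairs; collecting distinct values, A + A = {2, 5, 8, 16, 19, 20, 23, 30, 34, 38}, so |A + A| = 10. Thus K = 10/4 = 5/2. For comparison, the minimum possible |A + A| over all 4-element sets is 2·4 − 1 = 7 (so min K = 7/4), attained only by arithmetic progressions.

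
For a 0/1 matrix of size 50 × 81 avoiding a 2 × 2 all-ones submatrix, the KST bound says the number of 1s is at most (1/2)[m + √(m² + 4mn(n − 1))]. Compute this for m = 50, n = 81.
z(50, 81; 2, 2) ≤ (1/2)[50 + √(50² + 4·50·81·80)] = (1/2)[50 + √1298500] = 594.7587

Kővári–Sós–Turán: let r_1, ..., r_50 be the row sums and z = Σ r_i the total number of 1s. Each pair of columns can share at most one row with both entries 1 (else a 2×2 all-ones block appears), so Σ_i C(r_i, 2) ≤ C(81, 2) = 3240. By convexity Σ_i C(r_i, 2) ≥ 50·C(z/50, 2) = z(z − 50)/(2·50), giving z² − 50z − 50·81·80 ≤ 0 and hence z ≤ (1/2)[50 + √(2500 + 4·324000)] = (1/2)[50 + √1298500] ≈ (1/2)(50 + 1139.5174) = 594.7587.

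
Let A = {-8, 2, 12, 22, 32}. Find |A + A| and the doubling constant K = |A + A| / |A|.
K = |A + A| / |A| = 9/5

Enumerate A + A = {a + b : a, b ∈ A}. With |A| = 5, there are |A|^2 = 25 ordered sum pairs; collecting distinct values, A + A = {-16, -6, 4, 14, 24, 34, 44, 54, 64}, so |A + A| = 9. Thus K = 9/5. Here |A + A| = 2|A| − 1 = 9, the minimum possible — so K = 9/5 is minimal, which holds iff A is an arithmetic progression.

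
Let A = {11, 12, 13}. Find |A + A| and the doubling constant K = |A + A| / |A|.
K = |A + A| / |A| = 5/3

Enumerate A + A = {a + b : a, b ∈ A}. With |A| = 3, there are |A|^2 = 9 ordered sum pairs; collecting distinct values, A + A = {22, 23, 24, 25, 26}, so |A + A| = 5. Thus K = 5/3. Here |A + A| = 2|A| − 1 = 5, the minimum possible — so K = 5/3 is minimal, which holds iff A is an arithmetic progression.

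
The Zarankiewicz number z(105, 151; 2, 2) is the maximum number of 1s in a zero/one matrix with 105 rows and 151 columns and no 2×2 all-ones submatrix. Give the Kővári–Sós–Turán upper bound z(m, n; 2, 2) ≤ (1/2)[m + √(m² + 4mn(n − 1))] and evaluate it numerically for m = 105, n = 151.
z(105, 151; 2, 2) ≤ (1/2)[105 + √(105² + 4·105·151·150)] = (1/2)[105 + √9524025] = 1595.551

Kővári–Sós–Turán: let r_1, ..., r_105 be the row sums and z = Σ r_i the total number of 1s. Each pair of columns can share at most one row with both entries 1 (else a 2×2 all-ones block appears), so Σ_i C(r_i, 2) ≤ C(151, 2) = 11325. By convexity Σ_i C(r_i, 2) ≥ 105·C(z/105, 2) = z(z − 105)/(2·105), giving z² − 105z − 105·151·150 ≤ 0 and hence z ≤ (1/2)[105 + √(11025 + 4·2378250)] = (1/2)[105 + √9524025] ≈ (1/2)(105 + 3086.1019) = 1595.551.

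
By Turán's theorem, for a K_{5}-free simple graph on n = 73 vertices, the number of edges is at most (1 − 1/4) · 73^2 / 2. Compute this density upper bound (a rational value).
Turán density bound = (3/4) · 73^2/2 = 15987/8 ≈ 1998.375

Turán's theorem: ex(n, K_{r+1}) is achieved by the complete r-partite Turán graph T(n, r) with parts as balanced as possible, and is at most (1 − 1/r) · n^2/2. For r = 4, n = 73: the density bound is (3/4) · 5329/2 = 15987/8 ≈ 1998.375. The integer-valued extremum is e(T(73, 4)) = 1998, which is strictly less than the density bound 15987/8 since 4 ∤ 73 (the parts of T(73, 4) cannot all be equal).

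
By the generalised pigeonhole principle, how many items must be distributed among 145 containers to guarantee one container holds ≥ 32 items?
n = (32 − 1)·145 + 1 = 4496

By the generalised pigeonhole principle, to guarantee some box contains ≥ r objects we need more than (r − 1) · k objects total. Threshold: n = (r − 1) · k + 1. With r = 32 and k = 145: n = 31 · 145 + 1 = 4495 + 1 = 4496. For n = 4495 = 31 · 145, we can put exactly 31 objects in every box, avoiding 32 in any single one — so 4496 is tight.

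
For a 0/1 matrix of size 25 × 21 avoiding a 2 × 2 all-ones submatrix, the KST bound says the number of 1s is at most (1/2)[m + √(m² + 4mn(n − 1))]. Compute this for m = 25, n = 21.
z(25, 21; 2, 2) ≤ (1/2)[25 + √(25² + 4·25·21·20)] = (1/2)[25 + √42625] = 115.7291

Kővári–Sós–Turán: let r_1, ..., r_25 be the row sums and z = Σ r_i the total number of 1s. Each pair of columns can share at most one row with both entries 1 (else a 2×2 all-ones block appears), so Σ_i C(r_i, 2) ≤ C(21, 2) = 210. By convexity Σ_i C(r_i, 2) ≥ 25·C(z/25, 2) = z(z − 25)/(2·25), giving z² − 25z − 25·21·20 ≤ 0 and hence z ≤ (1/2)[25 + √(625 + 4·10500)] = (1/2)[25 + √42625] ≈ (1/2)(25 + 206.4582) = 115.7291.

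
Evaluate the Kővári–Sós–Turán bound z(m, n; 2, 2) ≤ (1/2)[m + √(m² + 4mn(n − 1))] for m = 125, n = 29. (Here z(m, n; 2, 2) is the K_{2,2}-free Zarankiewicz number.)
z(125, 29; 2, 2) ≤ (1/2)[125 + √(125² + 4·125·29·28)] = (1/2)[125 + √421625] = 387.1633

Kővári–Sós–Turán: let r_1, ..., r_125 be the row sums and z = Σ r_i the total number of 1s. Each pair of columns can share at most one row with both entries 1 (else a 2×2 all-ones block appears), so Σ_i C(r_i, 2) ≤ C(29, 2) = 406. By convexity Σ_i C(r_i, 2) ≥ 125·C(z/125, 2) = z(z − 125)/(2·125), giving z² − 125z − 125·29·28 ≤ 0 and hence z ≤ (1/2)[125 + √(15625 + 4·101500)] = (1/2)[125 + √421625] ≈ (1/2)(125 + 649.3266) = 387.1633.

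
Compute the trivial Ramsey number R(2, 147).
R(2, 147) = 147

R(2, k) = k for all k ≥ 2: in a 2-colouring of K_k, either some edge is red (a red K_2) or all edges are blue (a blue K_k). And K_{146} coloured all-blue has no blue K_147, so R(2, 147) > 146. Hence R(2, 147) = 147.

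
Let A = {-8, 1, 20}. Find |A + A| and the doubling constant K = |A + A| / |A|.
K = |A + A| / |A| = 6/3 = 2

Enumerate A + A = {a + b : a, b ∈ A}. With |A| = 3, there are |A|^2 = 9 ordered sum pairs; collecting distinct values, A + A = {-16, -7, 2, 12, 21, 40}, so |A + A| = 6. Thus K = 6/3 = 2. For comparison, the minimum possible |A + A| over all 3-element sets is 2·3 − 1 = 5 (so min K = 5/3), attained only by arithmetic progressions.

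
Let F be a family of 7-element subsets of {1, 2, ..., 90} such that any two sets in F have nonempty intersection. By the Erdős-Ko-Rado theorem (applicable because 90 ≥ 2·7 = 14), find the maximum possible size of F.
max |F| = C(89, 6) = 581106988

Erdős-Ko-Rado (1961): when n ≥ 2k, max |F| = C(n−1, k−1). The bound is attained by the star {A : i ∈ A} for any fixed i ∈ [n]. Here C(90−1, 7−1) = C(89, 6) = 581106988.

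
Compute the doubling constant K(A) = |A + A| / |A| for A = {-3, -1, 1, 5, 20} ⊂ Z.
K = |A + A| / |A| = 13/5

Enumerate A + A = {a + b : a, b ∈ A}. With |A| = 5, there are |A|^2 = 25 ordered sum pairs; collecting distinct values, A + A = {-6, -4, -2, 0, 2, 4, 6, 10, 17, 19, 21, 25, 40}, so |A + A| = 13. Thus K = 13/5. For comparison, the minimum possible |A + A| over all 5-element sets is 2·5 − 1 = 9 (so min K = 9/5), attained only by arithmetic progressions.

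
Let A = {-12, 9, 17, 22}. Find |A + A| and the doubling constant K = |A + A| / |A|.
K = |A + A| / |A| = 10/4 = 5/2

Enumerate A + A = {a + b : a, b ∈ A}. With |A| = 4, there are |A|^2 = 16 ordered sum pairs; collecting distinct values, A + A = {-24, -3, 5, 10, 18, 26, 31, 34, 39, 44}, so |A + A| = 10. Thus K = 10/4 = 5/2. For comparison, the minimum possible |A + A| over all 4-element sets is 2·4 − 1 = 7 (so min K = 7/4), attained only by arithmetic progressions.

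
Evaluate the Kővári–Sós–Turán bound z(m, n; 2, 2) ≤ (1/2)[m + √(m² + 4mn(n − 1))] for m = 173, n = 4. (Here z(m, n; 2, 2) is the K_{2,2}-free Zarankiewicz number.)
z(173, 4; 2, 2) ≤ (1/2)[173 + √(173² + 4·173·4·3)] = (1/2)[173 + √38233] = 184.2663

Kővári–Sós–Turán: let r_1, ..., r_173 be the row sums and z = Σ r_i the total number of 1s. Each pair of columns can share at most one row with both entries 1 (else a 2×2 all-ones block appears), so Σ_i C(r_i, 2) ≤ C(4, 2) = 6. By convexity Σ_i C(r_i, 2) ≥ 173·C(z/173, 2) = z(z − 173)/(2·173), giving z² − 173z − 173·4·3 ≤ 0 and hence z ≤ (1/2)[173 + √(29929 + 4·2076)] = (1/2)[173 + √38233] ≈ (1/2)(173 + 195.5326) = 184.2663.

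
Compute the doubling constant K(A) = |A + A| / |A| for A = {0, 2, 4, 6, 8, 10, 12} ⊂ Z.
K = |A + A| / |A| = 13/7

Enumerate A + A = {a + b : a, b ∈ A}. With |A| = 7, there are |A|^2 = 49 ordered sum pairs; collecting distinct values, A + A = {0, 2, 4, 6, 8, 10, 12, 14, 16, 18, 20, 22, 24}, so |A + A| = 13. Thus K = 13/7. Here |A + A| = 2|A| − 1 = 13, the minimum possible — so K = 13/7 is minimal, which holds iff A is an arithmetic progression.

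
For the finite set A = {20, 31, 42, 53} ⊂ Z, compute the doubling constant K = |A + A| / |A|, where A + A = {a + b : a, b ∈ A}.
K = |A + A| / |A| = 7/4

Enumerate A + A = {a + b : a, b ∈ A}. With |A| = 4, there are |A|^2 = 16 ordered sum pairs; collecting distinct values, A + A = {40, 51, 62, 73, 84, 95, 106}, so |A + A| = 7. Thus K = 7/4. Here |A + A| = 2|A| − 1 = 7, the minimum possible — so K = 7/4 is minimal, which holds iff A is an arithmetic progression.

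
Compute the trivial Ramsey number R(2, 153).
R(2, 153) = 153

R(2, k) = k for all k ≥ 2: in a 2-colouring of K_k, either some edge is red (a red K_2) or all edges are blue (a blue K_k). And K_{152} coloured all-blue has no blue K_153, so R(2, 153) > 152. Hence R(2, 153) = 153.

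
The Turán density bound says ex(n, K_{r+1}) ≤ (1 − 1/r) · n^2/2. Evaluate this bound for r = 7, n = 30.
Turán density bound = (6/7) · 30^2/2 = 2700/7 ≈ 385.7143

Turán's theorem: ex(n, K_{r+1}) is achieved by the complete r-partite Turán graph T(n, r) with parts as balanced as possible, and is at most (1 − 1/r) · n^2/2. For r = 7, n = 30: the density bound is (6/7) · 900/2 = 2700/7 ≈ 385.7143. The integer-valued extremum is e(T(30, 7)) = 385, which is strictly less than the density bound 2700/7 since 7 ∤ 30 (the parts of T(30, 7) cannot all be equal).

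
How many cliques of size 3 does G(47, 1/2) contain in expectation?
E[# K_3] = C(47, 3) · (1/2)^C(3, 2) = 16215 / 2^3 = 2026.875

For each 3-subset S of vertices (there are C(47, 3) = 16215 such S), let X_S = 1 if S induces a K_3 (all C(3, 2) = 3 edges present). Then P(X_S = 1) = (1/2)^3 = 1/8. By linearity of expectation, E[# K_3] = C(47, 3) · (1/2)^3 = 16215 / 8 = 2026.875.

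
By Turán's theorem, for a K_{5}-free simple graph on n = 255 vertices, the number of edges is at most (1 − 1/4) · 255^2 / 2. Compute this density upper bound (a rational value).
Turán density bound = (3/4) · 255^2/2 = 195075/8 ≈ 24384.375

Turán's theorem: ex(n, K_{r+1}) is achieved by the complete r-partite Turán graph T(n, r) with parts as balanced as possible, and is at most (1 − 1/r) · n^2/2. For r = 4, n = 255: the density bound is (3/4) · 65025/2 = 195075/8 ≈ 24384.375. The integer-valued extremum is e(T(255, 4)) = 24384, which is strictly less than the density bound 195075/8 since 4 ∤ 255 (the parts of T(255, 4) cannot all be equal).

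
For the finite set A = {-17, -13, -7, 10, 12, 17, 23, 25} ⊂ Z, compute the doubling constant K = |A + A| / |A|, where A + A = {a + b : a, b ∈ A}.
K = |A + A| / |A| = 34/8 = 17/4

Enumerate A + A = {a + b : a, b ∈ A}. With |A| = 8, there are |A|^2 = 64 ordered sum pairs; collecting distinct values, A + A = {-34, -30, -26, -24, -20, -14, -7, -5, -3, -1, 0, 3, 4, 5, 6, 8, 10, 12, 16, 18, 20, 22, 24, 27, 29, 33, 34, 35, 37, 40, 42, 46, 48, 50}, so |A + A| = 34. Thus K = 34/8 = 17/4. For comparison, the minimum possible |A + A| over all 8-element sets is 2·8 − 1 = 15 (so min K = 15/8), attained only by arithmetic progressions.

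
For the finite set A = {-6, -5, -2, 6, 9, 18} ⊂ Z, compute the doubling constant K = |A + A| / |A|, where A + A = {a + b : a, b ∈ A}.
K = |A + A| / |A| = 19/6

Enumerate A + A = {a + b : a, b ∈ A}. With |A| = 6, there are |A|^2 = 36 ordered sum pairs; collecting distinct values, A + A = {-12, -11, -10, -8, -7, -4, 0, 1, 3, 4, 7, 12, 13, 15, 16, 18, 24, 27, 36}, so |A + A| = 19. Thus K = 19/6. For comparison, the minimum possible |A + A| over all 6-element sets is 2·6 − 1 = 11 (so min K = 11/6), attained only by arithmetic progressions.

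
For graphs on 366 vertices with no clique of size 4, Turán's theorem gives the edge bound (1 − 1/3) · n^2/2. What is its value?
Turán density bound = (2/3) · 366^2/2 = 44652

Turán's theorem: ex(n, K_{r+1}) is achieved by the complete r-partite Turán graph T(n, r) with parts as balanced as possible, and is at most (1 − 1/r) · n^2/2. For r = 3, n = 366: the density bound is (2/3) · 133956/2 = 44652. Since 3 ∣ 366, the Turán graph T(366, 3) has parts of equal size 122, and its edge count e(T(366, 3)) = 44652 attains the density bound exactly.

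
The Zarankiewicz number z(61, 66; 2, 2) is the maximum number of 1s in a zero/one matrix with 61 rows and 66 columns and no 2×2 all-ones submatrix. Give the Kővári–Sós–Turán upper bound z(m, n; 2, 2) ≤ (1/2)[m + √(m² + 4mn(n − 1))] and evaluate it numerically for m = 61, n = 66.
z(61, 66; 2, 2) ≤ (1/2)[61 + √(61² + 4·61·66·65)] = (1/2)[61 + √1050481] = 542.9649

Kővári–Sós–Turán: let r_1, ..., r_61 be the row sums and z = Σ r_i the total number of 1s. Each pair of columns can share at most one row with both entries 1 (else a 2×2 all-ones block appears), so Σ_i C(r_i, 2) ≤ C(66, 2) = 2145. By convexity Σ_i C(r_i, 2) ≥ 61·C(z/61, 2) = z(z − 61)/(2·61), giving z² − 61z − 61·66·65 ≤ 0 and hence z ≤ (1/2)[61 + √(3721 + 4·261690)] = (1/2)[61 + √1050481] ≈ (1/2)(61 + 1024.9298) = 542.9649.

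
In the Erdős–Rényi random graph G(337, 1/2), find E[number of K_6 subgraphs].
E[# K_6] = C(337, 6) · (1/2)^C(6, 2) = 1945406098104 / 2^15 = 243175762263/4096 ≈ 59369082.583740

For each 6-subset S of vertices (there are C(337, 6) = 1945406098104 such S), let X_S = 1 if S induces a K_6 (all C(6, 2) = 15 edges present). Then P(X_S = 1) = (1/2)^15 = 1/32768. By linearity of expectation, E[# K_6] = C(337, 6) · (1/2)^15 = 1945406098104 / 32768 = 243175762263/4096 ≈ 59369082.583740.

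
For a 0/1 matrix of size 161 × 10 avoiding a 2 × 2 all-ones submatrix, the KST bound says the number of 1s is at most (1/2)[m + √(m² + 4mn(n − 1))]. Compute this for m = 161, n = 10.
z(161, 10; 2, 2) ≤ (1/2)[161 + √(161² + 4·161·10·9)] = (1/2)[161 + √83881] = 225.3111

Kővári–Sós–Turán: let r_1, ..., r_161 be the row sums and z = Σ r_i the total number of 1s. Each pair of columns can share at most one row with both entries 1 (else a 2×2 all-ones block appears), so Σ_i C(r_i, 2) ≤ C(10, 2) = 45. By convexity Σ_i C(r_i, 2) ≥ 161·C(z/161, 2) = z(z − 161)/(2·161), giving z² − 161z − 161·10·9 ≤ 0 and hence z ≤ (1/2)[161 + √(25921 + 4·14490)] = (1/2)[161 + √83881] ≈ (1/2)(161 + 289.6222) = 225.3111.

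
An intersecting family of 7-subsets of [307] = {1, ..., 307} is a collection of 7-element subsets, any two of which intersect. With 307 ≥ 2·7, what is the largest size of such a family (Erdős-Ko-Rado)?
max |F| = C(306, 6) = 1085371516236

The Erdős-Ko-Rado theorem states: for n ≥ 2k, an intersecting family of k-subsets of an n-element set has size at most C(n − 1, k − 1), with equality for 'star' families {A ⊆ [n] : |A| = k, i ∈ A} (fix an element i). For n = 307, k = 7: C(306, 6) = 1085371516236.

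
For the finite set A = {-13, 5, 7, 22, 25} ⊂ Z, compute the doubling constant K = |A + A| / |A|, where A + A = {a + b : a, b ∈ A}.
K = |A + A| / |A| = 14/5

Enumerate A + A = {a + b : a, b ∈ A}. With |A| = 5, there are |A|^2 = 25 ordered sum pairs; collecting distinct values, A + A = {-26, -8, -6, 9, 10, 12, 14, 27, 29, 30, 32, 44, 47, 50}, so |A + A| = 14. Thus K = 14/5. For comparison, the minimum possible |A + A| over all 5-element sets is 2·5 − 1 = 9 (so min K = 9/5), attained only by arithmetic progressions.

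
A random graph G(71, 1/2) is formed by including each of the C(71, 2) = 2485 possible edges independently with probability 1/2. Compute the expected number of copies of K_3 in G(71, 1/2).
E[# K_3] = C(71, 3) · (1/2)^C(3, 2) = 57155 / 2^3 = 7144.375

For each 3-subset S of vertices (there are C(71, 3) = 57155 such S), let X_S = 1 if S induces a K_3 (all C(3, 2) = 3 edges present). Then P(X_S = 1) = (1/2)^3 = 1/8. By linearity of expectation, E[# K_3] = C(71, 3) · (1/2)^3 = 57155 / 8 = 7144.375.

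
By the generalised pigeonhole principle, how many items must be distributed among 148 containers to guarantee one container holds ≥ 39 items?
n = (39 − 1)·148 + 1 = 5625

By the generalised pigeonhole principle, to guarantee some box contains ≥ r objects we need more than (r − 1) · k objects total. Threshold: n = (r − 1) · k + 1. With r = 39 and k = 148: n = 38 · 148 + 1 = 5624 + 1 = 5625. For n = 5624 = 38 · 148, we can put exactly 38 objects in every box, avoiding 39 in any single one — so 5625 is tight.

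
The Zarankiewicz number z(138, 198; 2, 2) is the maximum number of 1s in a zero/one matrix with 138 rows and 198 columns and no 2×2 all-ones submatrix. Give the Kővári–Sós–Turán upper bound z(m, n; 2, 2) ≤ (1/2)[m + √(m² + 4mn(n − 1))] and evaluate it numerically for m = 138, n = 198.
z(138, 198; 2, 2) ≤ (1/2)[138 + √(138² + 4·138·198·197)] = (1/2)[138 + √21550356] = 2390.118

Kővári–Sós–Turán: let r_1, ..., r_138 be the row sums and z = Σ r_i the total number of 1s. Each pair of columns can share at most one row with both entries 1 (else a 2×2 all-ones block appears), so Σ_i C(r_i, 2) ≤ C(198, 2) = 19503. By convexity Σ_i C(r_i, 2) ≥ 138·C(z/138, 2) = z(z − 138)/(2·138), giving z² − 138z − 138·198·197 ≤ 0 and hence z ≤ (1/2)[138 + √(19044 + 4·5382828)] = (1/2)[138 + √21550356] ≈ (1/2)(138 + 4642.2361) = 2390.118.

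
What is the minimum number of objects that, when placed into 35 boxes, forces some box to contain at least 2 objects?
n = (2 − 1)·35 + 1 = 36

By the generalised pigeonhole principle, to guarantee some box contains ≥ r objects we need more than (r − 1) · k objects total. Threshold: n = (r − 1) · k + 1. With r = 2 and k = 35: n = 1 · 35 + 1 = 35 + 1 = 36. For n = 35 = 1 · 35, we can put exactly 1 objects in every box, avoiding 2 in any single one — so 36 is tight.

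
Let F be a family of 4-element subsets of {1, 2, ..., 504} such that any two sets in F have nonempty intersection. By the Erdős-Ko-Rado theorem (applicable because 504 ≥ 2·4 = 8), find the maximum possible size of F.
max |F| = C(503, 3) = 21084251

The Erdős-Ko-Rado theorem states: for n ≥ 2k, an intersecting family of k-subsets of an n-element set has size at most C(n − 1, k − 1), with equality for 'star' families {A ⊆ [n] : |A| = k, i ∈ A} (fix an element i). For n = 504, k = 4: C(503, 3) = 21084251.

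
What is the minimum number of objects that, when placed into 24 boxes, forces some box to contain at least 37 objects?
n = (37 − 1)·24 + 1 = 865

By the generalised pigeonhole principle, to guarantee some box contains ≥ r objects we need more than (r − 1) · k objects total. Threshold: n = (r − 1) · k + 1. With r = 37 and k = 24: n = 36 · 24 + 1 = 864 + 1 = 865. For n = 864 = 36 · 24, we can put exactly 36 objects in every box, avoiding 37 in any single one — so 865 is tight.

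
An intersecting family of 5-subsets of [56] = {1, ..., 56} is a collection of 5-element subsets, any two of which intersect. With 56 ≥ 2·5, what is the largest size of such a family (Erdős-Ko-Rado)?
max |F| = C(55, 4) = 341055

The Erdős-Ko-Rado theorem states: for n ≥ 2k, an intersecting family of k-subsets of an n-element set has size at most C(n − 1, k − 1), with equality for 'star' families {A ⊆ [n] : |A| = k, i ∈ A} (fix an element i). For n = 56, k = 5: C(55, 4) = 341055.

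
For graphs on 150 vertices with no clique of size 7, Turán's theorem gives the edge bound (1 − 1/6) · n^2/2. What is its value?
Turán density bound = (5/6) · 150^2/2 = 9375

Turán's theorem: ex(n, K_{r+1}) is achieved by the complete r-partite Turán graph T(n, r) with parts as balanced as possible, and is at most (1 − 1/r) · n^2/2. For r = 6, n = 150: the density bound is (5/6) · 22500/2 = 9375. Since 6 ∣ 150, the Turán graph T(150, 6) has parts of equal size 25, and its edge count e(T(150, 6)) = 9375 attains the density bound exactly.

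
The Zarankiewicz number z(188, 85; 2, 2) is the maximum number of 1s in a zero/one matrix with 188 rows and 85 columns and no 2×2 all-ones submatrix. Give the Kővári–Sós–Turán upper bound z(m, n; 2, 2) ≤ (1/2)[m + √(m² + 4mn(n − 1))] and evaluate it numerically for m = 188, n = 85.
z(188, 85; 2, 2) ≤ (1/2)[188 + √(188² + 4·188·85·84)] = (1/2)[188 + √5404624] = 1256.3924

Kővári–Sós–Turán: let r_1, ..., r_188 be the row sums and z = Σ r_i the total number of 1s. Each pair of columns can share at most one row with both entries 1 (else a 2×2 all-ones block appears), so Σ_i C(r_i, 2) ≤ C(85, 2) = 3570. By convexity Σ_i C(r_i, 2) ≥ 188·C(z/188, 2) = z(z − 188)/(2·188), giving z² − 188z − 188·85·84 ≤ 0 and hence z ≤ (1/2)[188 + √(35344 + 4·1342320)] = (1/2)[188 + √5404624] ≈ (1/2)(188 + 2324.7847) = 1256.3924.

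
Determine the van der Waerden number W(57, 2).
W(57, 2) = 57 + 1 = 58

A 2-term AP is any pair of integers, so a monochromatic 2-AP exists iff some colour is used at least twice. With 57 colours, the colouring i ↦ i on {1, ..., 57} uses each colour once, avoiding any monochromatic pair, so W(57, 2) > 57. For {1, ..., 58}, pigeonhole forces two integers of the same colour, which form a monochromatic 2-AP. Hence W(57, 2) = 58.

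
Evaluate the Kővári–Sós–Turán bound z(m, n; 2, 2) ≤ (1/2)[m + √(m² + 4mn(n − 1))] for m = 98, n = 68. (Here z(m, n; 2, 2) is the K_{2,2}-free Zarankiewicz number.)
z(98, 68; 2, 2) ≤ (1/2)[98 + √(98² + 4·98·68·67)] = (1/2)[98 + √1795556] = 718.9918

Kővári–Sós–Turán: let r_1, ..., r_98 be the row sums and z = Σ r_i the total number of 1s. Each pair of columns can share at most one row with both entries 1 (else a 2×2 all-ones block appears), so Σ_i C(r_i, 2) ≤ C(68, 2) = 2278. By convexity Σ_i C(r_i, 2) ≥ 98·C(z/98, 2) = z(z − 98)/(2·98), giving z² − 98z − 98·68·67 ≤ 0 and hence z ≤ (1/2)[98 + √(9604 + 4·446488)] = (1/2)[98 + √1795556] ≈ (1/2)(98 + 1339.9836) = 718.9918.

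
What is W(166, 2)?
W(166, 2) = 166 + 1 = 167

A 2-term AP is any pair of integers, so a monochromatic 2-AP exists iff some colour is used at least twice. With 166 colours, the colouring i ↦ i on {1, ..., 166} uses each colour once, avoiding any monochromatic pair, so W(166, 2) > 166. For {1, ..., 167}, pigeonhole forces two integers of the same colour, which form a monochromatic 2-AP. Hence W(166, 2) = 167.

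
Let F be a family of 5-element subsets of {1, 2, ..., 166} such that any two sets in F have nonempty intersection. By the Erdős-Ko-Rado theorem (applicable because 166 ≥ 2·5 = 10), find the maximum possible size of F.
max |F| = C(165, 4) = 29772765

Erdős-Ko-Rado (1961): when n ≥ 2k, max |F| = C(n−1, k−1). The bound is attained by the star {A : i ∈ A} for any fixed i ∈ [n]. Here C(166−1, 5−1) = C(165, 4) = 29772765.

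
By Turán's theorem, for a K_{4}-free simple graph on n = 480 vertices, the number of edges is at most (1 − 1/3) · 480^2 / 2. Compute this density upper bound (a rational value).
Turán density bound = (2/3) · 480^2/2 = 76800

Turán's theorem: ex(n, K_{r+1}) is achieved by the complete r-partite Turán graph T(n, r) with parts as balanced as possible, and is at most (1 − 1/r) · n^2/2. For r = 3, n = 480: the density bound is (2/3) · 230400/2 = 76800. Since 3 ∣ 480, the Turán graph T(480, 3) has parts of equal size 160, and its edge count e(T(480, 3)) = 76800 attains the density bound exactly.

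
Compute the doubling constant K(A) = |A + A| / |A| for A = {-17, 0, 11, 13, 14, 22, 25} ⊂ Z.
K = |A + A| / |A| = 25/7

Enumerate A + A = {a + b : a, b ∈ A}. With |A| = 7, there are |A|^2 = 49 ordered sum pairs; collecting distinct values, A + A = {-34, -17, -6, -4, -3, 0, 5, 8, 11, 13, 14, 22, 24, 25, 26, 27, 28, 33, 35, 36, 38, 39, 44, 47, 50}, so |A + A| = 25. Thus K = 25/7. For comparison, the minimum possible |A + A| over all 7-element sets is 2·7 − 1 = 13 (so min K = 13/7), attained only by arithmetic progressions.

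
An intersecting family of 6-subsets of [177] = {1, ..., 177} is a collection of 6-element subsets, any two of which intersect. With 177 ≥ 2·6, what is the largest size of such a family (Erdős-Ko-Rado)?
max |F| = C(176, 5) = 1328902960

The Erdős-Ko-Rado theorem states: for n ≥ 2k, an intersecting family of k-subsets of an n-element set has size at most C(n − 1, k − 1), with equality for 'star' families {A ⊆ [n] : |A| = k, i ∈ A} (fix an element i). For n = 177, k = 6: C(176, 5) = 1328902960.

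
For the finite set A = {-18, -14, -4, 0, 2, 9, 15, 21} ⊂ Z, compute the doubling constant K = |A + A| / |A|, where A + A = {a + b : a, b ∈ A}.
K = |A + A| / |A| = 32/8 = 4

Enumerate A + A = {a + b : a, b ∈ A}. With |A| = 8, there are |A|^2 = 64 ordered sum pairs; collecting distinct values, A + A = {-36, -32, -28, -22, -18, -16, -14, -12, -9, -8, -5, -4, -3, -2, 0, 1, 2, 3, 4, 5, 7, 9, 11, 15, 17, 18, 21, 23, 24, 30, 36, 42}, so |A + A| = 32. Thus K = 32/8 = 4. For comparison, the minimum possible |A + A| over all 8-element sets is 2·8 − 1 = 15 (so min K = 15/8), attained only by arithmetic progressions.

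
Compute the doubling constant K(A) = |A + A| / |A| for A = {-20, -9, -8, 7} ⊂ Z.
K = |A + A| / |A| = 10/4 = 5/2

Enumerate A + A = {a + b : a, b ∈ A}. With |A| = 4, there are |A|^2 = 16 ordered sum pairs; collecting distinct values, A + A = {-40, -29, -28, -18, -17, -16, -13, -2, -1, 14}, so |A + A| = 10. Thus K = 10/4 = 5/2. For comparison, the minimum possible |A + A| over all 4-element sets is 2·4 − 1 = 7 (so min K = 7/4), attained only by arithmetic progressions.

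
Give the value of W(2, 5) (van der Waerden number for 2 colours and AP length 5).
W(2, 5) = 178

This is a classical value, W(2, 5) = 178, established by combining an explicit 2-colouring of {1, ..., 177} with no monochromatic 5-AP (giving the lower bound W(2, 5) > 177) and a finite case analysis / exhaustive computer search showing every 2-colouring of {1, ..., 178} has such an AP.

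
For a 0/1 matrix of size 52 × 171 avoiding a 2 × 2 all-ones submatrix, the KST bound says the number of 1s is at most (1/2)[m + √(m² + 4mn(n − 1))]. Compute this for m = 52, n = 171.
z(52, 171; 2, 2) ≤ (1/2)[52 + √(52² + 4·52·171·170)] = (1/2)[52 + √6049264] = 1255.7626

Kővári–Sós–Turán: let r_1, ..., r_52 be the row sums and z = Σ r_i the total number of 1s. Each pair of columns can share at most one row with both entries 1 (else a 2×2 all-ones block appears), so Σ_i C(r_i, 2) ≤ C(171, 2) = 14535. By convexity Σ_i C(r_i, 2) ≥ 52·C(z/52, 2) = z(z − 52)/(2·52), giving z² − 52z − 52·171·170 ≤ 0 and hence z ≤ (1/2)[52 + √(2704 + 4·1511640)] = (1/2)[52 + √6049264] ≈ (1/2)(52 + 2459.5252) = 1255.7626.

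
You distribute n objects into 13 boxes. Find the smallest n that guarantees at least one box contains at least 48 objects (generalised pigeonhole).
n = (48 − 1)·13 + 1 = 612

By the generalised pigeonhole principle, to guarantee some box contains ≥ r objects we need more than (r − 1) · k objects total. Threshold: n = (r − 1) · k + 1. With r = 48 and k = 13: n = 47 · 13 + 1 = 611 + 1 = 612. For n = 611 = 47 · 13, we can put exactly 47 objects in every box, avoiding 48 in any single one — so 612 is tight.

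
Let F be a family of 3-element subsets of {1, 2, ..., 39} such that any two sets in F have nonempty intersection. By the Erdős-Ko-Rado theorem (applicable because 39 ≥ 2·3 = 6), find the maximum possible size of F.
max |F| = C(38, 2) = 703

The Erdős-Ko-Rado theorem states: for n ≥ 2k, an intersecting family of k-subsets of an n-element set has size at most C(n − 1, k − 1), with equality for 'star' families {A ⊆ [n] : |A| = k, i ∈ A} (fix an element i). For n = 39, k = 3: C(38, 2) = 703.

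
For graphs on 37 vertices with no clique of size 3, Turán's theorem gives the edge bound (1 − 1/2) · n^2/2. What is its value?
Turán density bound = (1/2) · 37^2/2 = 1369/4 ≈ 342.25

Turán's theorem: ex(n, K_{r+1}) is achieved by the complete r-partite Turán graph T(n, r) with parts as balanced as possible, and is at most (1 − 1/r) · n^2/2. For r = 2, n = 37: the density bound is (1/2) · 1369/2 = 1369/4 ≈ 342.25. The integer-valued extremum is e(T(37, 2)) = 342, which is strictly less than the density bound 1369/4 since 2 ∤ 37 (the parts of T(37, 2) cannot all be equal).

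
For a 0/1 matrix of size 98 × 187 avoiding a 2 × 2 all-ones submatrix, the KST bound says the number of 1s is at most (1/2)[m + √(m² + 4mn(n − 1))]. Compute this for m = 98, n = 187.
z(98, 187; 2, 2) ≤ (1/2)[98 + √(98² + 4·98·187·186)] = (1/2)[98 + √13644148] = 1895.8993

Kővári–Sós–Turán: let r_1, ..., r_98 be the row sums and z = Σ r_i the total number of 1s. Each pair of columns can share at most one row with both entries 1 (else a 2×2 all-ones block appears), so Σ_i C(r_i, 2) ≤ C(187, 2) = 17391. By convexity Σ_i C(r_i, 2) ≥ 98·C(z/98, 2) = z(z − 98)/(2·98), giving z² − 98z − 98·187·186 ≤ 0 and hence z ≤ (1/2)[98 + √(9604 + 4·3408636)] = (1/2)[98 + √13644148] ≈ (1/2)(98 + 3693.7986) = 1895.8993.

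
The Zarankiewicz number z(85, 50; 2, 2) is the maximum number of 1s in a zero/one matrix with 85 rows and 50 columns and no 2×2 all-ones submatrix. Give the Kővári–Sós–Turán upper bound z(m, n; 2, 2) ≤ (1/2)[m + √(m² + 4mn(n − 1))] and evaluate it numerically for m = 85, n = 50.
z(85, 50; 2, 2) ≤ (1/2)[85 + √(85² + 4·85·50·49)] = (1/2)[85 + √840225] = 500.8189

Kővári–Sós–Turán: let r_1, ..., r_85 be the row sums and z = Σ r_i the total number of 1s. Each pair of columns can share at most one row with both entries 1 (else a 2×2 all-ones block appears), so Σ_i C(r_i, 2) ≤ C(50, 2) = 1225. By convexity Σ_i C(r_i, 2) ≥ 85·C(z/85, 2) = z(z − 85)/(2·85), giving z² − 85z − 85·50·49 ≤ 0 and hence z ≤ (1/2)[85 + √(7225 + 4·208250)] = (1/2)[85 + √840225] ≈ (1/2)(85 + 916.6379) = 500.8189.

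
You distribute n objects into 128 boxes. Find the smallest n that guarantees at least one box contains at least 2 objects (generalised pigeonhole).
n = (2 − 1)·128 + 1 = 129

By the generalised pigeonhole principle, to guarantee some box contains ≥ r objects we need more than (r − 1) · k objects total. Threshold: n = (r − 1) · k + 1. With r = 2 and k = 128: n = 1 · 128 + 1 = 128 + 1 = 129. For n = 128 = 1 · 128, we can put exactly 1 objects in every box, avoiding 2 in any single one — so 129 is tight.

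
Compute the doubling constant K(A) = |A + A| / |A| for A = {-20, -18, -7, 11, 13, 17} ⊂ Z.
K = |A + A| / |A| = 20/6 = 10/3

Enumerate A + A = {a + b : a, b ∈ A}. With |A| = 6, there are |A|^2 = 36 ordered sum pairs; collecting distinct values, A + A = {-40, -38, -36, -27, -25, -14, -9, -7, -5, -3, -1, 4, 6, 10, 22, 24, 26, 28, 30, 34}, so |A + A| = 20. Thus K = 20/6 = 10/3. For comparison, the minimum possible |A + A| over all 6-element sets is 2·6 − 1 = 11 (so min K = 11/6), attained only by arithmetic progressions.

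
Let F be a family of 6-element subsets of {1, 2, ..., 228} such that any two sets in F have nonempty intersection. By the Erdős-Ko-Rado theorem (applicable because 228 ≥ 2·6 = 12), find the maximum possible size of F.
max |F| = C(227, 5) = 4804945320

Erdős-Ko-Rado (1961): when n ≥ 2k, max |F| = C(n−1, k−1). The bound is attained by the star {A : i ∈ A} for any fixed i ∈ [n]. Here C(228−1, 6−1) = C(227, 5) = 4804945320.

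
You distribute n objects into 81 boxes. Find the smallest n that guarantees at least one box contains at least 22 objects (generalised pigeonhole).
n = (22 − 1)·81 + 1 = 1702

By the generalised pigeonhole principle, to guarantee some box contains ≥ r objects we need more than (r − 1) · k objects total. Threshold: n = (r − 1) · k + 1. With r = 22 and k = 81: n = 21 · 81 + 1 = 1701 + 1 = 1702. For n = 1701 = 21 · 81, we can put exactly 21 objects in every box, avoiding 22 in any single one — so 1702 is tight.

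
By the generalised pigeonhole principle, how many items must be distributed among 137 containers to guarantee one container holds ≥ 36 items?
n = (36 − 1)·137 + 1 = 4796

By the generalised pigeonhole principle, to guarantee some box contains ≥ r objects we need more than (r − 1) · k objects total. Threshold: n = (r − 1) · k + 1. With r = 36 and k = 137: n = 35 · 137 + 1 = 4795 + 1 = 4796. For n = 4795 = 35 · 137, we can put exactly 35 objects in every box, avoiding 36 in any single one — so 4796 is tight.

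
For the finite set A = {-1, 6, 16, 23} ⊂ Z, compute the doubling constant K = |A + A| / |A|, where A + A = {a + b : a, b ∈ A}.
K = |A + A| / |A| = 9/4

Enumerate A + A = {a + b : a, b ∈ A}. With |A| = 4, there are |A|^2 = 16 ordered sum pairs; collecting distinct values, A + A = {-2, 5, 12, 15, 22, 29, 32, 39, 46}, so |A + A| = 9. Thus K = 9/4. For comparison, the minimum possible |A + A| over all 4-element sets is 2·4 − 1 = 7 (so min K = 7/4), attained only by arithmetic progressions.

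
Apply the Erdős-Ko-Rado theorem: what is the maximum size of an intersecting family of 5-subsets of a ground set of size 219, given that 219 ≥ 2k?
max |F| = C(218, 4) = 91537110

The Erdős-Ko-Rado theorem states: for n ≥ 2k, an intersecting family of k-subsets of an n-element set has size at most C(n − 1, k − 1), with equality for 'star' families {A ⊆ [n] : |A| = k, i ∈ A} (fix an element i). For n = 219, k = 5: C(218, 4) = 91537110.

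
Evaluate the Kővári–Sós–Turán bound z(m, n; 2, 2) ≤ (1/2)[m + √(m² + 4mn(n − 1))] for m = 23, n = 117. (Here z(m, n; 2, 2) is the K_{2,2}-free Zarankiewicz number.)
z(23, 117; 2, 2) ≤ (1/2)[23 + √(23² + 4·23·117·116)] = (1/2)[23 + √1249153] = 570.3276

Kővári–Sós–Turán: let r_1, ..., r_23 be the row sums and z = Σ r_i the total number of 1s. Each pair of columns can share at most one row with both entries 1 (else a 2×2 all-ones block appears), so Σ_i C(r_i, 2) ≤ C(117, 2) = 6786. By convexity Σ_i C(r_i, 2) ≥ 23·C(z/23, 2) = z(z − 23)/(2·23), giving z² − 23z − 23·117·116 ≤ 0 and hence z ≤ (1/2)[23 + √(529 + 4·312156)] = (1/2)[23 + √1249153] ≈ (1/2)(23 + 1117.6551) = 570.3276.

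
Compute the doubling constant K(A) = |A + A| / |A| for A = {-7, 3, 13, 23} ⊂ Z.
K = |A + A| / |A| = 7/4

Enumerate A + A = {a + b : a, b ∈ A}. With |A| = 4, there are |A|^2 = 16 ordered sum pairs; collecting distinct values, A + A = {-14, -4, 6, 16, 26, 36, 46}, so |A + A| = 7. Thus K = 7/4. Here |A + A| = 2|A| − 1 = 7, the minimum possible — so K = 7/4 is minimal, which holds iff A is an arithmetic progression.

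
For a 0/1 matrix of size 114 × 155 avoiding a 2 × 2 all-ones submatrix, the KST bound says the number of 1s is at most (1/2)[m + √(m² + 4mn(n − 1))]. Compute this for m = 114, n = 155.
z(114, 155; 2, 2) ≤ (1/2)[114 + √(114² + 4·114·155·154)] = (1/2)[114 + √10897716] = 1707.5844

Kővári–Sós–Turán: let r_1, ..., r_114 be the row sums and z = Σ r_i the total number of 1s. Each pair of columns can share at most one row with both entries 1 (else a 2×2 all-ones block appears), so Σ_i C(r_i, 2) ≤ C(155, 2) = 11935. By convexity Σ_i C(r_i, 2) ≥ 114·C(z/114, 2) = z(z − 114)/(2·114), giving z² − 114z − 114·155·154 ≤ 0 and hence z ≤ (1/2)[114 + √(12996 + 4·2721180)] = (1/2)[114 + √10897716] ≈ (1/2)(114 + 3301.1689) = 1707.5844.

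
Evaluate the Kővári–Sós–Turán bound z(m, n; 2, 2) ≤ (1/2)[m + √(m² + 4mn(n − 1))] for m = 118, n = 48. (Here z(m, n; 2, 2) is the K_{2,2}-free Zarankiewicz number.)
z(118, 48; 2, 2) ≤ (1/2)[118 + √(118² + 4·118·48·47)] = (1/2)[118 + √1078756] = 578.3159

Kővári–Sós–Turán: let r_1, ..., r_118 be the row sums and z = Σ r_i the total number of 1s. Each pair of columns can share at most one row with both entries 1 (else a 2×2 all-ones block appears), so Σ_i C(r_i, 2) ≤ C(48, 2) = 1128. By convexity Σ_i C(r_i, 2) ≥ 118·C(z/118, 2) = z(z − 118)/(2·118), giving z² − 118z − 118·48·47 ≤ 0 and hence z ≤ (1/2)[118 + √(13924 + 4·266208)] = (1/2)[118 + √1078756] ≈ (1/2)(118 + 1038.6318) = 578.3159.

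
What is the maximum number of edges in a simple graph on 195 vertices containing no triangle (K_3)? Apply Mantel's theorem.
ex(195, K_3) = ⌊195^2/4⌋ = 9506

Mantel (1907): a triangle-free graph on n vertices has at most ⌊n^2/4⌋ edges, with equality for the complete bipartite graph K_{⌊n/2⌋, ⌈n/2⌉}. For n = 195: ⌊195^2/4⌋ = ⌊38025/4⌋ = 9506. The extremal graph is K_{97, 98}, which has 97·98 = 9506 edges.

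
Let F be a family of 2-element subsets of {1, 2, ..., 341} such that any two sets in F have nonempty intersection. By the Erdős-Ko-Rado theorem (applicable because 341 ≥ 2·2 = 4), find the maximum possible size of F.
max |F| = C(340, 1) = 340

Erdős-Ko-Rado (1961): when n ≥ 2k, max |F| = C(n−1, k−1). The bound is attained by the star {A : i ∈ A} for any fixed i ∈ [n]. Here C(341−1, 2−1) = C(340, 1) = 340.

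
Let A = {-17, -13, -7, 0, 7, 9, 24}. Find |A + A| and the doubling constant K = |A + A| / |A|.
K = |A + A| / |A| = 26/7

Enumerate A + A = {a + b : a, b ∈ A}. With |A| = 7, there are |A|^2 = 49 ordered sum pairs; collecting distinct values, A + A = {-34, -30, -26, -24, -20, -17, -14, -13, -10, -8, -7, -6, -4, 0, 2, 7, 9, 11, 14, 16, 17, 18, 24, 31, 33, 48}, so |A + A| = 26. Thus K = 26/7. For comparison, the minimum possible |A + A| over all 7-element sets is 2·7 − 1 = 13 (so min K = 13/7), attained only by arithmetic progressions.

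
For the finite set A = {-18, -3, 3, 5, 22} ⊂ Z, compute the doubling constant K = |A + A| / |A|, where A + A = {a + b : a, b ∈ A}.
K = |A + A| / |A| = 15/5 = 3

Enumerate A + A = {a + b : a, b ∈ A}. With |A| = 5, there are |A|^2 = 25 ordered sum pairs; collecting distinct values, A + A = {-36, -21, -15, -13, -6, 0, 2, 4, 6, 8, 10, 19, 25, 27, 44}, so |A + A| = 15. Thus K = 15/5 = 3. For comparison, the minimum possible |A + A| over all 5-element sets is 2·5 − 1 = 9 (so min K = 9/5), attained only by arithmetic progressions.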